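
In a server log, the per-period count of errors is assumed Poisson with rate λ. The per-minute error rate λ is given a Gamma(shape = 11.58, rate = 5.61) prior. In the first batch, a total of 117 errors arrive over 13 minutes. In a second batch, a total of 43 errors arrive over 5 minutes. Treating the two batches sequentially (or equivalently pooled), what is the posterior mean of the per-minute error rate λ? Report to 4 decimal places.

7.2673

With a Gamma(shape α, rate β) prior, the Poisson likelihood is conjugate: the posterior is Gamma(α + ΣXᵢ, β + n).
After batch 1: Gamma(α+S, β+n) = Gamma(11.58+117, 5.61+13) = Gamma(128.58, 18.61).
After batch 2: Gamma(α+S, β+n) = Gamma(128.58+43, 18.61+5) = Gamma(171.58, 23.61).
Posterior mean = α/β = 171.58/23.61 = 7.2673.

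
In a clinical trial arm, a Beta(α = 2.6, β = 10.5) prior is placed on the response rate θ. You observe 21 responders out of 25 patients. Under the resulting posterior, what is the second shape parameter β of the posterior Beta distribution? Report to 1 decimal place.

14.5

The Beta prior is conjugate to a Binomial/Bernoulli likelihood; the update adds successes to α and failures to β.
Posterior: Beta(α+k, β+n−k) = Beta(2.6+21, 10.5+4) = Beta(23.6, 14.5).
Posterior β = 14.5.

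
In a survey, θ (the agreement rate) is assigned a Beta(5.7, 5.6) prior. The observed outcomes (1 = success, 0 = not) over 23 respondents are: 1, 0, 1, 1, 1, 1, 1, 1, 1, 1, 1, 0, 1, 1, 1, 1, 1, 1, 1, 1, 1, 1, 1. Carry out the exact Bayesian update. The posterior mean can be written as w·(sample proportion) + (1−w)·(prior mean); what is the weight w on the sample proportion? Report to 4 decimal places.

0.6706

The Beta prior is conjugate to a Binomial/Bernoulli likelihood; the update adds successes to α and failures to β.
Posterior mean = (α₀+k)/(α₀+β₀+n) = [n/(α₀+β₀+n)]·(k/n) + [(α₀+β₀)/(α₀+β₀+n)]·α₀/(α₀+β₀), so only n and the prior enter the weight.
The weight on the data is w = n/(α₀+β₀+n) = 23/(5.7+5.6+23) = 23/34.3 = 0.6706.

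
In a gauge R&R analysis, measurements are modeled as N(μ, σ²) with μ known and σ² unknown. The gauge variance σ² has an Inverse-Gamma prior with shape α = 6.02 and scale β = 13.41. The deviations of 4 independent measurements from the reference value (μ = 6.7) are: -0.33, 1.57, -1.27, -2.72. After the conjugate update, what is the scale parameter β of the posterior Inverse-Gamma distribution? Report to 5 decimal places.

19.20255

With known mean μ and an Inverse-Gamma(α, β) prior on σ², the Normal likelihood is conjugate: posterior is Inv-Gamma(α + n/2, β + Σ(xᵢ−μ)²/2).
Σ(xᵢ−μ)² = (-0.33)² + (1.57)² + (-1.27)² + (-2.72)² = 11.5851.
Posterior: Inv-Gamma(6.02 + 4/2, 13.41 + 11.5851/2) = Inv-Gamma(8.02, 19.20255).
Posterior β = 19.20255.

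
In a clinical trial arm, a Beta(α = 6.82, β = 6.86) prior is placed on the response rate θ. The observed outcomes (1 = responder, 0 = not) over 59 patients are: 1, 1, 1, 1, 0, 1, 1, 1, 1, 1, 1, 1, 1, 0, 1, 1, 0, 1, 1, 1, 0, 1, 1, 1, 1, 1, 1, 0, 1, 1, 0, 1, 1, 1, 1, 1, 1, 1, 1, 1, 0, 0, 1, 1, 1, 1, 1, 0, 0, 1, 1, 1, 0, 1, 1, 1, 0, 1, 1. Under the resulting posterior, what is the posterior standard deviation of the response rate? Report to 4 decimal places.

0.0511

The Beta prior is conjugate to a Binomial/Bernoulli likelihood; the update adds successes to α and failures to β.
Posterior: Beta(α+k, β+n−k) = Beta(6.82+47, 6.86+12) = Beta(53.82, 18.86).
Var = αβ/((α+β)²(α+β+1)) = 53.82·18.86/(72.68²·73.68) = 0.00260799; SD = √0.00260799 = 0.0511.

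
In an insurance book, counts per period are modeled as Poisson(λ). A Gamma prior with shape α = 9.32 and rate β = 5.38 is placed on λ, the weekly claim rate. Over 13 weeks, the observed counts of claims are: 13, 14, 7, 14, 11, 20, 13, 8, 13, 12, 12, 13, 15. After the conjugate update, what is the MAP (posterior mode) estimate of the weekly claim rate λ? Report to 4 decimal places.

With a Gamma(shape α, rate β) prior, the Poisson likelihood is conjugate: the posterior is Gamma(α + ΣXᵢ, β + n).
Sum of counts S = 165 over n = 13 weeks.
Posterior: Gamma(α+S, β+n) = Gamma(9.32+165, 5.38+13) = Gamma(174.32, 18.38).
Mode of Gamma(α,β) for α≥1 is (α−1)/β = 173.32/18.38 = 9.4298.

9.4298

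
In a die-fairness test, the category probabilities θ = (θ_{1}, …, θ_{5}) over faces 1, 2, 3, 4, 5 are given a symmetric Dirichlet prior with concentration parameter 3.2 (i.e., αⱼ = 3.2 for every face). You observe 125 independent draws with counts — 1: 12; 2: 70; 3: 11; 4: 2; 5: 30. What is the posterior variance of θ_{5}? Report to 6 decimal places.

0.001268

The Dirichlet prior is conjugate to the Multinomial likelihood: each posterior αⱼ = prior αⱼ + observed count nⱼ.
Posterior concentration: (15.2, 73.2, 14.2, 5.2, 33.2), total = 141.0.
Var[θ_j] = α_j(Σα−α_j)/((Σα)²(Σα+1)) = 33.2·107.8/(141.0²·142.0) = 0.001268.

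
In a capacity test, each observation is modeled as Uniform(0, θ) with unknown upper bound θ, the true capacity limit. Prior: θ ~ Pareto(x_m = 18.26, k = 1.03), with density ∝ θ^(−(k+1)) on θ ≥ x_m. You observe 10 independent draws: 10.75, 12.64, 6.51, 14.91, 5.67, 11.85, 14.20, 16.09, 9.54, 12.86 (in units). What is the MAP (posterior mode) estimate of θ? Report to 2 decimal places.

18.26

A Pareto(scale x_m, shape k) prior on the upper bound θ of Uniform(0, θ) is conjugate: posterior is Pareto(max(x_m, max xᵢ), k + n).
Sample maximum = 16.09; prior scale x_m = 18.26 → posterior scale = max = 18.26.
Posterior shape = 1.03 + 10 = 11.03.
The Pareto density is decreasing on [x_m, ∞), so the mode is x_m = 18.26.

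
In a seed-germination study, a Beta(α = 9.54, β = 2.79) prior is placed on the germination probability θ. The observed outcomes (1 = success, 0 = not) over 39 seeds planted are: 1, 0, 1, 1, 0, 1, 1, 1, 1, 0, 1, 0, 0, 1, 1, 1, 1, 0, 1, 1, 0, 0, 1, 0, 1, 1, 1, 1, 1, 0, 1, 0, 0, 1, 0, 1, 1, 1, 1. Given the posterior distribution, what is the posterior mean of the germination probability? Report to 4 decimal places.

0.6924

The Beta prior is conjugate to a Binomial/Bernoulli likelihood; the update adds successes to α and failures to β.
Posterior: Beta(α+k, β+n−k) = Beta(9.54+26, 2.79+13) = Beta(35.54, 15.79).
Posterior mean = α/(α+β) = 35.54/51.33 = 0.6924.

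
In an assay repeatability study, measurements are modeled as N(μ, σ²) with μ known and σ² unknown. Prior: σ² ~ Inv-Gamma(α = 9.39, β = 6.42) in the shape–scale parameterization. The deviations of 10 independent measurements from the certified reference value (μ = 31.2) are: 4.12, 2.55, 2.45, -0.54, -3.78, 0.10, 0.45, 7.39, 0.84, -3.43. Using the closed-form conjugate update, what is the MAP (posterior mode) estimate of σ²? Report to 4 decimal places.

With known mean μ and an Inverse-Gamma(α, β) prior on σ², the Normal likelihood is conjugate: posterior is Inv-Gamma(α + n/2, β + Σ(xᵢ−μ)²/2).
Σ(xᵢ−μ)² = (4.12)² + (2.55)² + (2.45)² + (-0.54)² + (-3.78)² + (0.10)² + (0.45)² + (7.39)² + (0.84)² + (-3.43)² = 111.3545.
Posterior: Inv-Gamma(9.39 + 10/2, 6.42 + 111.3545/2) = Inv-Gamma(14.39, 62.09725).
Mode = β/(α+1) = 62.09725/15.39 = 4.0349.

4.0349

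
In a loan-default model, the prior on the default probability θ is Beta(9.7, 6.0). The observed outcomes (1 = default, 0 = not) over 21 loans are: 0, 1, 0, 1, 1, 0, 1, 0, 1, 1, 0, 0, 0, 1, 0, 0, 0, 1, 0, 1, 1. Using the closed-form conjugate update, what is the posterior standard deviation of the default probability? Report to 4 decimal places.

The Beta prior is conjugate to a Binomial/Bernoulli likelihood; the update adds successes to α and failures to β.
Posterior: Beta(α+k, β+n−k) = Beta(9.7+10, 6.0+11) = Beta(19.7, 17.0).
Var = αβ/((α+β)²(α+β+1)) = 19.7·17.0/(36.7²·37.7) = 0.00659541; SD = √0.00659541 = 0.0812.

0.0812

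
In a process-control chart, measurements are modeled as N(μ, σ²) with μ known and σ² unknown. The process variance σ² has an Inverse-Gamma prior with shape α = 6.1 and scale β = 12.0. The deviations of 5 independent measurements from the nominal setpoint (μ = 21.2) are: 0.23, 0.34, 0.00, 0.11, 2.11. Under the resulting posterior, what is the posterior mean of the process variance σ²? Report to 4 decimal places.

With known mean μ and an Inverse-Gamma(α, β) prior on σ², the Normal likelihood is conjugate: posterior is Inv-Gamma(α + n/2, β + Σ(xᵢ−μ)²/2).
Σ(xᵢ−μ)² = (0.23)² + (0.34)² + (0.00)² + (0.11)² + (2.11)² = 4.6327.
Posterior: Inv-Gamma(6.1 + 5/2, 12.0 + 4.6327/2) = Inv-Gamma(8.60, 14.31635).
E[σ²|data] = β/(α−1) = 14.31635/7.60 = 1.8837.

1.8837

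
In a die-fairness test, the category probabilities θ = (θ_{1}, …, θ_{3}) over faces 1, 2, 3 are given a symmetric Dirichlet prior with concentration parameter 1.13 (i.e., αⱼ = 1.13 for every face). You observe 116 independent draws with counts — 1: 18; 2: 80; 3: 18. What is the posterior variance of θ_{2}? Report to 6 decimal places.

0.001809

The Dirichlet prior is conjugate to the Multinomial likelihood: each posterior αⱼ = prior αⱼ + observed count nⱼ.
Posterior concentration: (19.13, 81.13, 19.13), total = 119.39.
Var[θ_j] = α_j(Σα−α_j)/((Σα)²(Σα+1)) = 81.13·38.26/(119.39²·120.39) = 0.001809.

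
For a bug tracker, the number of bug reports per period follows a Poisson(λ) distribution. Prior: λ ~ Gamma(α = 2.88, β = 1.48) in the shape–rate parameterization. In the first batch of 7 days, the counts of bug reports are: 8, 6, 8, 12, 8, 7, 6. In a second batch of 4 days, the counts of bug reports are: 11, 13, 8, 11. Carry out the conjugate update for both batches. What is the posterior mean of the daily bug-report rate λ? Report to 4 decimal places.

8.0833

With a Gamma(shape α, rate β) prior, the Poisson likelihood is conjugate: the posterior is Gamma(α + ΣXᵢ, β + n).
Batch 1: sum of counts S = 55 over n = 7 days.
After batch 1: Gamma(α+S, β+n) = Gamma(2.88+55, 1.48+7) = Gamma(57.88, 8.48).
Batch 2: sum of counts S = 43 over n = 4 days.
After batch 2: Gamma(α+S, β+n) = Gamma(57.88+43, 8.48+4) = Gamma(100.88, 12.48).
Posterior mean = α/β = 100.88/12.48 = 8.0833.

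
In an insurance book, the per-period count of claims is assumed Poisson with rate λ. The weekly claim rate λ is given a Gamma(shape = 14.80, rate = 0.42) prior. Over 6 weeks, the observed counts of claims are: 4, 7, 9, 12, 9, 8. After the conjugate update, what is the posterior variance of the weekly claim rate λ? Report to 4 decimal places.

1.5479

With a Gamma(shape α, rate β) prior, the Poisson likelihood is conjugate: the posterior is Gamma(α + ΣXᵢ, β + n).
Sum of counts S = 49 over n = 6 weeks.
Posterior: Gamma(α+S, β+n) = Gamma(14.80+49, 0.42+6) = Gamma(63.80, 6.42).
Var = α/β² = 63.80/6.42² = 1.5479.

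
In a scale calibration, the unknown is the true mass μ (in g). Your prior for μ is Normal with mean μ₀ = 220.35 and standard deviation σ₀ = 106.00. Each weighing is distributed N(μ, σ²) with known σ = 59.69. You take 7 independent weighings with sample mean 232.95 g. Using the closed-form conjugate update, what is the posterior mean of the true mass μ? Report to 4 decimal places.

232.4040

For Normal data with known variance σ², a Normal(μ₀, σ₀²) prior on μ is conjugate. Posterior precision = 1/σ₀² + n/σ²; posterior mean is the precision-weighted average of μ₀ and x̄.
n·x̄ = 7·232.95 = 1630.65.
σ₀² = 106.00² = 11236, σ² = 59.69² = 3562.8961; σ² + n·σ₀² = 3562.8961 + 7·11236 = 82214.8961.
Posterior mean = (μ₀/σ₀² + n·x̄/σ²)/(1/σ₀² + n/σ²) = (σ²·μ₀ + σ₀²·n·x̄)/(σ² + n·σ₀²) = (3562.8961·220.35 + 11236·1630.65)/82214.8961 = 19107067.555635/82214.8961 = 232.4040.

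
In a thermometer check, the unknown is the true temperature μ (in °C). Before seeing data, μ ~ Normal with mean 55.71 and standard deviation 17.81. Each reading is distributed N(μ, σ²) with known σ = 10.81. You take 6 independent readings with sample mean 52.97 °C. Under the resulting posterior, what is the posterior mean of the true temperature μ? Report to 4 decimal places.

53.1285

For Normal data with known variance σ², a Normal(μ₀, σ₀²) prior on μ is conjugate. Posterior precision = 1/σ₀² + n/σ²; posterior mean is the precision-weighted average of μ₀ and x̄.
n·x̄ = 6·52.97 = 317.82.
σ₀² = 17.81² = 317.1961, σ² = 10.81² = 116.8561; σ² + n·σ₀² = 116.8561 + 6·317.1961 = 2020.0327.
Posterior mean = (μ₀/σ₀² + n·x̄/σ²)/(1/σ₀² + n/σ²) = (σ²·μ₀ + σ₀²·n·x̄)/(σ² + n·σ₀²) = (116.8561·55.71 + 317.1961·317.82)/2020.0327 = 107321.317833/2020.0327 = 53.1285.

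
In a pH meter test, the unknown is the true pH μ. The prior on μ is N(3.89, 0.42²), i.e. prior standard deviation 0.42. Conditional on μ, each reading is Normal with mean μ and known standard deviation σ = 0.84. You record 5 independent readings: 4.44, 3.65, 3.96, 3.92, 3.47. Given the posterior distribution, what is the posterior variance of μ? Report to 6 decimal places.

0.078400

For Normal data with known variance σ², a Normal(μ₀, σ₀²) prior on μ is conjugate. Posterior precision = 1/σ₀² + n/σ²; posterior mean is the precision-weighted average of μ₀ and x̄.
σ₀² = 0.42² = 0.1764, σ² = 0.84² = 0.7056; σ² + n·σ₀² = 0.7056 + 5·0.1764 = 1.5876.
Posterior precision = 1/σ₀² + n/σ² = 1/0.1764 + 5/0.7056 = (σ² + n·σ₀²)/(σ₀²σ²) = 1.5876/(0.1764·0.7056); posterior variance σₙ² = σ₀²σ²/(σ² + n·σ₀²) = 0.1764·0.7056/1.5876 = 0.078400.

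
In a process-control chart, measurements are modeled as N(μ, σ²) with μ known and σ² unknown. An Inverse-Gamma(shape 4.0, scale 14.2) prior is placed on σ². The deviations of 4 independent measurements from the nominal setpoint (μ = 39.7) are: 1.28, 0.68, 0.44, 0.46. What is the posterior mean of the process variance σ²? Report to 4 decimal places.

With known mean μ and an Inverse-Gamma(α, β) prior on σ², the Normal likelihood is conjugate: posterior is Inv-Gamma(α + n/2, β + Σ(xᵢ−μ)²/2).
Σ(xᵢ−μ)² = (1.28)² + (0.68)² + (0.44)² + (0.46)² = 2.5060.
Posterior: Inv-Gamma(4.0 + 4/2, 14.2 + 2.5060/2) = Inv-Gamma(6.00, 15.45300).
E[σ²|data] = β/(α−1) = 15.45300/5.00 = 3.0906.

3.0906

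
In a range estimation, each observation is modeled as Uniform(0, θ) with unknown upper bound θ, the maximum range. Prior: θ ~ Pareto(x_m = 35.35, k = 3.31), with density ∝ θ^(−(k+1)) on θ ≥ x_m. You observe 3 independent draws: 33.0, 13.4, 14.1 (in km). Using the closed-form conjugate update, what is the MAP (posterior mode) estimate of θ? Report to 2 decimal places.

35.35

A Pareto(scale x_m, shape k) prior on the upper bound θ of Uniform(0, θ) is conjugate: posterior is Pareto(max(x_m, max xᵢ), k + n).
Sample maximum = 33.0; prior scale x_m = 35.35 → posterior scale = max = 35.35.
Posterior shape = 3.31 + 3 = 6.31.
The Pareto density is decreasing on [x_m, ∞), so the mode is x_m = 35.35.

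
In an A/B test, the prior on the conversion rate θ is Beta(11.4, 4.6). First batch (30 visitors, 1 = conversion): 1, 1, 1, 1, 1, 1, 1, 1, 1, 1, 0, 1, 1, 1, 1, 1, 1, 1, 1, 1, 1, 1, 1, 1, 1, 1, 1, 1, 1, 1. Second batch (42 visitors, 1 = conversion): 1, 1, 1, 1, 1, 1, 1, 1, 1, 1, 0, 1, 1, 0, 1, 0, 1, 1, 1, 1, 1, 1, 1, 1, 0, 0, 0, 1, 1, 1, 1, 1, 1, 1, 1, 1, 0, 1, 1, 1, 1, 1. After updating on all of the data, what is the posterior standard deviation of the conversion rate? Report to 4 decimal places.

The Beta prior is conjugate to a Binomial/Bernoulli likelihood; the update adds successes to α and failures to β.
After batch 1: Beta(11.4+29, 4.6+1) = Beta(40.4, 5.6).
After batch 2: Beta(40.4+35, 5.6+7) = Beta(75.4, 12.6).
Var = αβ/((α+β)²(α+β+1)) = 75.4·12.6/(88.0²·89.0) = 0.00137844; SD = √0.00137844 = 0.0371.

0.0371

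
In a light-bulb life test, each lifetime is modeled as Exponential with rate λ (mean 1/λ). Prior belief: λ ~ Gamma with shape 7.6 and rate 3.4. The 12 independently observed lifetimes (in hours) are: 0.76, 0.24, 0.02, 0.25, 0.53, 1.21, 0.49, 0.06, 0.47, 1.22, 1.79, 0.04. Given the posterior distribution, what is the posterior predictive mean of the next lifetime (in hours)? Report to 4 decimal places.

0.5634

With a Gamma(shape α, rate β) prior on the exponential rate λ, the posterior after n observations with total T = Σxᵢ is Gamma(α+n, β+T).
Sum of observations T = 7.08 hours; n = 12.
Posterior: Gamma(7.6+12, 3.4+7.08) = Gamma(19.6, 10.48).
The predictive distribution for the next observation is Lomax; its mean is β/(α−1) = 10.48/18.6 = 0.5634.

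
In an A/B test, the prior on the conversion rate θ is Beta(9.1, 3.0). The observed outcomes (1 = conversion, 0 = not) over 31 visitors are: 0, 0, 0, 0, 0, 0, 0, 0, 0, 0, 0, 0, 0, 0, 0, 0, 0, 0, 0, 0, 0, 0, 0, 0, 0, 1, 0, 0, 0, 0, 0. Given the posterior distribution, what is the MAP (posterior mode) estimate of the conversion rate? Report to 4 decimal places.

0.2214

The Beta prior is conjugate to a Binomial/Bernoulli likelihood; the update adds successes to α and failures to β.
Posterior: Beta(α+k, β+n−k) = Beta(9.1+1, 3.0+30) = Beta(10.1, 33.0).
Mode of Beta(a,b) for a,b>1 is (a−1)/(a+b−2) = 9.1/41.1 = 0.2214.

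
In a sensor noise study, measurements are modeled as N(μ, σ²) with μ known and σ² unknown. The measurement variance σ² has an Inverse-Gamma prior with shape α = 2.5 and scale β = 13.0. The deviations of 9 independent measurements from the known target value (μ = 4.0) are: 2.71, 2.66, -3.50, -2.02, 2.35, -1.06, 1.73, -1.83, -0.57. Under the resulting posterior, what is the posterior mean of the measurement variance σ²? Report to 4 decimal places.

With known mean μ and an Inverse-Gamma(α, β) prior on σ², the Normal likelihood is conjugate: posterior is Inv-Gamma(α + n/2, β + Σ(xᵢ−μ)²/2).
Σ(xᵢ−μ)² = (2.71)² + (2.66)² + (-3.50)² + (-2.02)² + (2.35)² + (-1.06)² + (1.73)² + (-1.83)² + (-0.57)² = 44.0629.
Posterior: Inv-Gamma(2.5 + 9/2, 13.0 + 44.0629/2) = Inv-Gamma(7.00, 35.03145).
E[σ²|data] = β/(α−1) = 35.03145/6.00 = 5.8386.

5.8386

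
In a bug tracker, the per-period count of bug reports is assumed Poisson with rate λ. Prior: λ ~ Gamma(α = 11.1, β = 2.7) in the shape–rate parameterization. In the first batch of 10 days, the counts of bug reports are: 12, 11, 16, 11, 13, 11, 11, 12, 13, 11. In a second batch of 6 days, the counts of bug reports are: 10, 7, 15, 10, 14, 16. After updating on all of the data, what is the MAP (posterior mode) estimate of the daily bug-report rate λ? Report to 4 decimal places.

10.8610

With a Gamma(shape α, rate β) prior, the Poisson likelihood is conjugate: the posterior is Gamma(α + ΣXᵢ, β + n).
Batch 1: sum of counts S = 121 over n = 10 days.
After batch 1: Gamma(α+S, β+n) = Gamma(11.1+121, 2.7+10) = Gamma(132.1, 12.7).
Batch 2: sum of counts S = 72 over n = 6 days.
After batch 2: Gamma(α+S, β+n) = Gamma(132.1+72, 12.7+6) = Gamma(204.1, 18.7).
Mode of Gamma(α,β) for α≥1 is (α−1)/β = 203.1/18.7 = 10.8610.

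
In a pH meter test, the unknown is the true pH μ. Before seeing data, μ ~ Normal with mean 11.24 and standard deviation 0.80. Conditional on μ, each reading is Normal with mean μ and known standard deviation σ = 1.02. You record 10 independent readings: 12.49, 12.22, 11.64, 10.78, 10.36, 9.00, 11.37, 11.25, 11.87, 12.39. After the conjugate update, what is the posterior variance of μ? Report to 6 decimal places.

For Normal data with known variance σ², a Normal(μ₀, σ₀²) prior on μ is conjugate. Posterior precision = 1/σ₀² + n/σ²; posterior mean is the precision-weighted average of μ₀ and x̄.
σ₀² = 0.80² = 0.64, σ² = 1.02² = 1.0404; σ² + n·σ₀² = 1.0404 + 10·0.64 = 7.4404.
Posterior precision = 1/σ₀² + n/σ² = 1/0.64 + 10/1.0404 = (σ² + n·σ₀²)/(σ₀²σ²) = 7.4404/(0.64·1.0404); posterior variance σₙ² = σ₀²σ²/(σ² + n·σ₀²) = 0.64·1.0404/7.4404 = 0.089492.

0.089492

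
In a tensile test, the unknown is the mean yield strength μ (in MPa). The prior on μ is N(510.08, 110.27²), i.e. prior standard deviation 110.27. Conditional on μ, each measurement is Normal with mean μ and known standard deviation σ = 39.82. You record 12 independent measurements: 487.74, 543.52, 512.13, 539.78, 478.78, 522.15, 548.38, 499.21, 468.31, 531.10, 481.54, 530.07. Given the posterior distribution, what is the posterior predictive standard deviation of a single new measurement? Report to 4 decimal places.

For Normal data with known variance σ², a Normal(μ₀, σ₀²) prior on μ is conjugate. Posterior precision = 1/σ₀² + n/σ²; posterior mean is the precision-weighted average of μ₀ and x̄.
σ₀² = 110.27² = 12159.4729, σ² = 39.82² = 1585.6324; σ² + n·σ₀² = 1585.6324 + 12·12159.4729 = 147499.3072.
Posterior precision = 1/σ₀² + n/σ² = 1/12159.4729 + 12/1585.6324 = (σ² + n·σ₀²)/(σ₀²σ²) = 147499.3072/(12159.4729·1585.6324); posterior variance σₙ² = σ₀²σ²/(σ² + n·σ₀²) = 12159.4729·1585.6324/147499.3072 = 130.715558.
Predictive variance for one new observation = σₙ² + σ² = 12159.4729·1585.6324/147499.3072 + 1585.6324 = σ²·(σ₀² + 147499.3072)/147499.3072 = 1585.6324·159658.7801/147499.3072 = 1716.347958; SD = √(1585.6324·159658.7801/147499.3072) = 41.4288.

41.4288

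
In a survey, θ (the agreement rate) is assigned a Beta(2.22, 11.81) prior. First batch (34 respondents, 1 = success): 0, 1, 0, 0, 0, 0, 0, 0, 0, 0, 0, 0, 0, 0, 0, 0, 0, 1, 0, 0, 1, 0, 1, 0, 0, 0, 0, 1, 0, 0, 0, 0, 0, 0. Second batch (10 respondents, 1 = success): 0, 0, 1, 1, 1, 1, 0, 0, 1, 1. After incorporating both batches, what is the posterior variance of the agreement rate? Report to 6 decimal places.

The Beta prior is conjugate to a Binomial/Bernoulli likelihood; the update adds successes to α and failures to β.
After batch 1: Beta(2.22+5, 11.81+29) = Beta(7.22, 40.81).
After batch 2: Beta(7.22+6, 40.81+4) = Beta(13.22, 44.81).
Var = αβ/((α+β)²(α+β+1)) = 13.22·44.81/(58.03²·59.03) = 0.002980.

0.002980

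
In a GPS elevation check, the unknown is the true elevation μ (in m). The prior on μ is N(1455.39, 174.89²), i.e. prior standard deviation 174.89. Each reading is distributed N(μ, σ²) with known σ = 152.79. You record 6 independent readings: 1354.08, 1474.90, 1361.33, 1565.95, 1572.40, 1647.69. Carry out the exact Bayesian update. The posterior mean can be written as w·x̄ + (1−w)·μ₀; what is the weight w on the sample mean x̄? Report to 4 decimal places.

0.8871

For Normal data with known variance σ², a Normal(μ₀, σ₀²) prior on μ is conjugate. Posterior precision = 1/σ₀² + n/σ²; posterior mean is the precision-weighted average of μ₀ and x̄.
σ₀² = 174.89² = 30586.5121, σ² = 152.79² = 23344.7841. Prior precision 1/σ₀² = 1/30586.5121; data precision n/σ² = 6/23344.7841.
w = (n/σ²)/(1/σ₀² + n/σ²) = n·σ₀²/(σ² + n·σ₀²) = 6·30586.5121/(23344.7841 + 6·30586.5121) = 183519.0726/206863.8567 = 0.8871.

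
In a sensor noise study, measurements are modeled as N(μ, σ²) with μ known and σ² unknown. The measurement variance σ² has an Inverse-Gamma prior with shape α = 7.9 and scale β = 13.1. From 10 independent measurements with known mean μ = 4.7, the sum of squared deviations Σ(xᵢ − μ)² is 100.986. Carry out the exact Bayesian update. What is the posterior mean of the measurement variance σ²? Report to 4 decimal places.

With known mean μ and an Inverse-Gamma(α, β) prior on σ², the Normal likelihood is conjugate: posterior is Inv-Gamma(α + n/2, β + Σ(xᵢ−μ)²/2).
Posterior: Inv-Gamma(7.9 + 10/2, 13.1 + 100.986/2) = Inv-Gamma(12.90, 63.5930).
E[σ²|data] = β/(α−1) = 63.5930/11.90 = 5.3439.

5.3439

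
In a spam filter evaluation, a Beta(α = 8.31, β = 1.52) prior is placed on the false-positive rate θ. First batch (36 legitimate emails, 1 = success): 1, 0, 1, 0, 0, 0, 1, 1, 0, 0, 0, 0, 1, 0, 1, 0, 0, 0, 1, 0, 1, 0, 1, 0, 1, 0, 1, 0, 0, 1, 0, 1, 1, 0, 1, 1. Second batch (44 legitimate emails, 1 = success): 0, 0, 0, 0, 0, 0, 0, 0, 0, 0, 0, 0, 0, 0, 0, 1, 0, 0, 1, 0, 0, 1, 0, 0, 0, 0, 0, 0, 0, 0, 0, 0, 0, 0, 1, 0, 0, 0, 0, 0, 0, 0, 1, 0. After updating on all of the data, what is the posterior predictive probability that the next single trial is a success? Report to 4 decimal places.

The Beta prior is conjugate to a Binomial/Bernoulli likelihood; the update adds successes to α and failures to β.
After batch 1: Beta(8.31+16, 1.52+20) = Beta(24.31, 21.52).
After batch 2: Beta(24.31+5, 21.52+39) = Beta(29.31, 60.52).
For a single future Bernoulli trial, P(success | data) = α/(α+β) = 0.3263.

0.3263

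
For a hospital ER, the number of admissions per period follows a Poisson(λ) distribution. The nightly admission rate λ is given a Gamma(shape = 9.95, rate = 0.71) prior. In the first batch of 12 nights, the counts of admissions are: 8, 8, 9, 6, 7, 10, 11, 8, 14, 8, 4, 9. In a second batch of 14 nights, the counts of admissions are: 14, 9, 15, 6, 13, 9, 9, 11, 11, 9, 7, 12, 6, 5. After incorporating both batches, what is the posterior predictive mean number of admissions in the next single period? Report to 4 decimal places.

9.2830

With a Gamma(shape α, rate β) prior, the Poisson likelihood is conjugate: the posterior is Gamma(α + ΣXᵢ, β + n).
Batch 1: sum of counts S = 102 over n = 12 nights.
After batch 1: Gamma(α+S, β+n) = Gamma(9.95+102, 0.71+12) = Gamma(111.95, 12.71).
Batch 2: sum of counts S = 136 over n = 14 nights.
After batch 2: Gamma(α+S, β+n) = Gamma(111.95+136, 12.71+14) = Gamma(247.95, 26.71).
The predictive distribution for one future period is NegBinom with mean α/β = 9.2830.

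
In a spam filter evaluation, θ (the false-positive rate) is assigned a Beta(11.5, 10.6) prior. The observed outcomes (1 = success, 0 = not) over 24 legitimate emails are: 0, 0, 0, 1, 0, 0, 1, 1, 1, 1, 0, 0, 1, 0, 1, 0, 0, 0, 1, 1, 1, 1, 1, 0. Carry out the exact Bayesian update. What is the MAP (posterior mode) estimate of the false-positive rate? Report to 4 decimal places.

The Beta prior is conjugate to a Binomial/Bernoulli likelihood; the update adds successes to α and failures to β.
Posterior: Beta(α+k, β+n−k) = Beta(11.5+12, 10.6+12) = Beta(23.5, 22.6).
Mode of Beta(a,b) for a,b>1 is (a−1)/(a+b−2) = 22.5/44.1 = 0.5102.

0.5102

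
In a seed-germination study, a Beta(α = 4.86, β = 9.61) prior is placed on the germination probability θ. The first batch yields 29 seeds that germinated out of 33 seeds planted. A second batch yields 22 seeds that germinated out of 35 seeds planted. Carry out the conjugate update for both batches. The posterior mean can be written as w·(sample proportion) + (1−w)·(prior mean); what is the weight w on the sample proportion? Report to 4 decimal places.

0.8245

The Beta prior is conjugate to a Binomial/Bernoulli likelihood; the update adds successes to α and failures to β.
Total number of seeds planted: n = 33 + 35 = 68.
Posterior mean = (α₀+k)/(α₀+β₀+n) = [n/(α₀+β₀+n)]·(k/n) + [(α₀+β₀)/(α₀+β₀+n)]·α₀/(α₀+β₀), so only n and the prior enter the weight.
The weight on the data is w = n/(α₀+β₀+n) = 68/(4.86+9.61+68) = 68/82.47 = 0.8245.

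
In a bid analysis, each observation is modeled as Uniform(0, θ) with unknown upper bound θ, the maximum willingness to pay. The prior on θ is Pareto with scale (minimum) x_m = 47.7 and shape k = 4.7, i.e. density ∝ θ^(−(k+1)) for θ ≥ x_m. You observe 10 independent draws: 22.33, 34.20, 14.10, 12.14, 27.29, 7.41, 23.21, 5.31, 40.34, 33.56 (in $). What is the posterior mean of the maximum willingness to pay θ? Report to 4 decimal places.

51.1818

A Pareto(scale x_m, shape k) prior on the upper bound θ of Uniform(0, θ) is conjugate: posterior is Pareto(max(x_m, max xᵢ), k + n).
Sample maximum = 40.34; prior scale x_m = 47.7 → posterior scale = max = 47.70.
Posterior shape = 4.7 + 10 = 14.7.
E[θ|data] = k·x_m/(k−1) = 14.7·47.70/13.7 = 51.1818.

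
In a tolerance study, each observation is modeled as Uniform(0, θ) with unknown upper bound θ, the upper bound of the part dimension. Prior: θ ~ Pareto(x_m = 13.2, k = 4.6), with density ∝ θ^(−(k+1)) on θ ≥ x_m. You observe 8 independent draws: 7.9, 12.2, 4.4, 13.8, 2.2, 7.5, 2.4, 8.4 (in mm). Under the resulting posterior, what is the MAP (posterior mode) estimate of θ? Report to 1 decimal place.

A Pareto(scale x_m, shape k) prior on the upper bound θ of Uniform(0, θ) is conjugate: posterior is Pareto(max(x_m, max xᵢ), k + n).
Sample maximum = 13.8; prior scale x_m = 13.2 → posterior scale = max = 13.8.
Posterior shape = 4.6 + 8 = 12.6.
The Pareto density is decreasing on [x_m, ∞), so the mode is x_m = 13.8.

13.8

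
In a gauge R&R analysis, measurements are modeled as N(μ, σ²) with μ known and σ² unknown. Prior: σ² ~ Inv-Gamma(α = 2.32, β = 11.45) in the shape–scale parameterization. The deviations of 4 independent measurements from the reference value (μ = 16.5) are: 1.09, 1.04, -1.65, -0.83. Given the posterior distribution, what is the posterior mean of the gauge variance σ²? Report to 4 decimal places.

4.3044

With known mean μ and an Inverse-Gamma(α, β) prior on σ², the Normal likelihood is conjugate: posterior is Inv-Gamma(α + n/2, β + Σ(xᵢ−μ)²/2).
Σ(xᵢ−μ)² = (1.09)² + (1.04)² + (-1.65)² + (-0.83)² = 5.6811.
Posterior: Inv-Gamma(2.32 + 4/2, 11.45 + 5.6811/2) = Inv-Gamma(4.32, 14.29055).
E[σ²|data] = β/(α−1) = 14.29055/3.32 = 4.3044.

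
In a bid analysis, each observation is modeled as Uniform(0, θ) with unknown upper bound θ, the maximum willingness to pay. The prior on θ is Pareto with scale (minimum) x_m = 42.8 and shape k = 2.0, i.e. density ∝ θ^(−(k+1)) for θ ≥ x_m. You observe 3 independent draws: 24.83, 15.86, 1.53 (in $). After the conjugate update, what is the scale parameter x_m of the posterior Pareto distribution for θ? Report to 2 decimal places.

42.80

A Pareto(scale x_m, shape k) prior on the upper bound θ of Uniform(0, θ) is conjugate: posterior is Pareto(max(x_m, max xᵢ), k + n).
Sample maximum = 24.83; prior scale x_m = 42.8 → posterior scale = max = 42.80.
Posterior shape = 2.0 + 3 = 5.0.
Posterior scale x_m = 42.80.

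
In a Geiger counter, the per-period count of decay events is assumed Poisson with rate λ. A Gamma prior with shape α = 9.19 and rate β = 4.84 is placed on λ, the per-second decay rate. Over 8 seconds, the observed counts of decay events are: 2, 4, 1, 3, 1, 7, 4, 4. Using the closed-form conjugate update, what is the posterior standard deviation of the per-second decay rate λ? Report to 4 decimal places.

0.4620

With a Gamma(shape α, rate β) prior, the Poisson likelihood is conjugate: the posterior is Gamma(α + ΣXᵢ, β + n).
Sum of counts S = 26 over n = 8 seconds.
Posterior: Gamma(α+S, β+n) = Gamma(9.19+26, 4.84+8) = Gamma(35.19, 12.84).
SD = √α/β = √35.19/12.84 = 0.4620.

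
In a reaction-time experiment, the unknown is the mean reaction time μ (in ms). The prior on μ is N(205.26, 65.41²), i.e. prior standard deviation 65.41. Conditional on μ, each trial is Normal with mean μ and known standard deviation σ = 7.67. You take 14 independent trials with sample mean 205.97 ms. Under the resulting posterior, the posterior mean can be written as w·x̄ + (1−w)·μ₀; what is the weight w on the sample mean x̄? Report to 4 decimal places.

For Normal data with known variance σ², a Normal(μ₀, σ₀²) prior on μ is conjugate. Posterior precision = 1/σ₀² + n/σ²; posterior mean is the precision-weighted average of μ₀ and x̄.
σ₀² = 65.41² = 4278.4681, σ² = 7.67² = 58.8289. Prior precision 1/σ₀² = 1/4278.4681; data precision n/σ² = 14/58.8289.
w = (n/σ²)/(1/σ₀² + n/σ²) = n·σ₀²/(σ² + n·σ₀²) = 14·4278.4681/(58.8289 + 14·4278.4681) = 59898.5534/59957.3823 = 0.9990.

0.9990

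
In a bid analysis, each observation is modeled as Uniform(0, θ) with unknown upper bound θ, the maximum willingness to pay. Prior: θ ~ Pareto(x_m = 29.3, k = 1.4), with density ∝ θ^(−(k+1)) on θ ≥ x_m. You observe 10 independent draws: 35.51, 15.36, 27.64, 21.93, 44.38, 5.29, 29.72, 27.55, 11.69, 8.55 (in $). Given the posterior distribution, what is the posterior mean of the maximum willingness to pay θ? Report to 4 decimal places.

48.6473

A Pareto(scale x_m, shape k) prior on the upper bound θ of Uniform(0, θ) is conjugate: posterior is Pareto(max(x_m, max xᵢ), k + n).
Sample maximum = 44.38; prior scale x_m = 29.3 → posterior scale = max = 44.38.
Posterior shape = 1.4 + 10 = 11.4.
E[θ|data] = k·x_m/(k−1) = 11.4·44.38/10.4 = 48.6473.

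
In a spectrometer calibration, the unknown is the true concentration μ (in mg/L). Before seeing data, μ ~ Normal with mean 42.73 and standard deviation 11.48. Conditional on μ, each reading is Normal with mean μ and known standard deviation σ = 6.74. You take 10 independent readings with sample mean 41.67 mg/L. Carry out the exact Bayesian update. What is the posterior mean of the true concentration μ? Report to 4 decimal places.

For Normal data with known variance σ², a Normal(μ₀, σ₀²) prior on μ is conjugate. Posterior precision = 1/σ₀² + n/σ²; posterior mean is the precision-weighted average of μ₀ and x̄.
n·x̄ = 10·41.67 = 416.7.
σ₀² = 11.48² = 131.7904, σ² = 6.74² = 45.4276; σ² + n·σ₀² = 45.4276 + 10·131.7904 = 1363.3316.
Posterior mean = (μ₀/σ₀² + n·x̄/σ²)/(1/σ₀² + n/σ²) = (σ²·μ₀ + σ₀²·n·x̄)/(σ² + n·σ₀²) = (45.4276·42.73 + 131.7904·416.7)/1363.3316 = 56858.181028/1363.3316 = 41.7053.

41.7053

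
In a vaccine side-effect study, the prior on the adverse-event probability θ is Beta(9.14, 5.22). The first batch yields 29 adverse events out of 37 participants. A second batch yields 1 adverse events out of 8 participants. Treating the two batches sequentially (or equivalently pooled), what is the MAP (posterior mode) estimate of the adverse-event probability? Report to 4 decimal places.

0.6649

The Beta prior is conjugate to a Binomial/Bernoulli likelihood; the update adds successes to α and failures to β.
After batch 1: Beta(9.14+29, 5.22+8) = Beta(38.14, 13.22).
After batch 2: Beta(38.14+1, 13.22+7) = Beta(39.14, 20.22).
Mode of Beta(a,b) for a,b>1 is (a−1)/(a+b−2) = 38.14/57.36 = 0.6649.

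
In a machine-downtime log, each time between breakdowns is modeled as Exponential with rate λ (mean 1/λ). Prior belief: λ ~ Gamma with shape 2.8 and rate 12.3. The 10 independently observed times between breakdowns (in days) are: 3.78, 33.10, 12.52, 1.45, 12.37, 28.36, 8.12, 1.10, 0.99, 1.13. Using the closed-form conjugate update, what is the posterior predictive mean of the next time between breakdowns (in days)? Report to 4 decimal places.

9.7644

With a Gamma(shape α, rate β) prior on the exponential rate λ, the posterior after n observations with total T = Σxᵢ is Gamma(α+n, β+T).
Sum of observations T = 102.92 days; n = 10.
Posterior: Gamma(2.8+10, 12.3+102.92) = Gamma(12.8, 115.22).
The predictive distribution for the next observation is Lomax; its mean is β/(α−1) = 115.22/11.8 = 9.7644.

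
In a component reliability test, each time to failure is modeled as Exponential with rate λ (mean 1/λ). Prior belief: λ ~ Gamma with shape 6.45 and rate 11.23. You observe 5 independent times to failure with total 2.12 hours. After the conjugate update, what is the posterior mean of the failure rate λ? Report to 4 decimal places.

With a Gamma(shape α, rate β) prior on the exponential rate λ, the posterior after n observations with total T = Σxᵢ is Gamma(α+n, β+T).
Posterior: Gamma(6.45+5, 11.23+2.12) = Gamma(11.45, 13.35).
Posterior mean of λ = α/β = 11.45/13.35 = 0.8577.

0.8577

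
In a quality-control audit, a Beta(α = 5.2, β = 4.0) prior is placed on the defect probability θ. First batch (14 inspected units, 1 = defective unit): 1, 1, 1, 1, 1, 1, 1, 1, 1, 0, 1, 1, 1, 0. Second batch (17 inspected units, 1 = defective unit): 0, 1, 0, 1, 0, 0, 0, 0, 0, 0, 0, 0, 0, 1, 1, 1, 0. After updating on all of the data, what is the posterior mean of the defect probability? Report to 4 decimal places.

The Beta prior is conjugate to a Binomial/Bernoulli likelihood; the update adds successes to α and failures to β.
After batch 1: Beta(5.2+12, 4.0+2) = Beta(17.2, 6.0).
After batch 2: Beta(17.2+5, 6.0+12) = Beta(22.2, 18.0).
Posterior mean = α/(α+β) = 22.2/40.2 = 0.5522.

0.5522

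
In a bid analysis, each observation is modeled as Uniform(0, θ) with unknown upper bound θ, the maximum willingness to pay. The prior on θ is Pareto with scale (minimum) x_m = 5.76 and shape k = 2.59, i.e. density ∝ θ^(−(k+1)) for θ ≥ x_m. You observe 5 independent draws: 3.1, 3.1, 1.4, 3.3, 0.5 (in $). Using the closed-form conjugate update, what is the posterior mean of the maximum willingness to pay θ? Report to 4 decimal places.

A Pareto(scale x_m, shape k) prior on the upper bound θ of Uniform(0, θ) is conjugate: posterior is Pareto(max(x_m, max xᵢ), k + n).
Sample maximum = 3.3; prior scale x_m = 5.76 → posterior scale = max = 5.76.
Posterior shape = 2.59 + 5 = 7.59.
E[θ|data] = k·x_m/(k−1) = 7.59·5.76/6.59 = 6.6341.

6.6341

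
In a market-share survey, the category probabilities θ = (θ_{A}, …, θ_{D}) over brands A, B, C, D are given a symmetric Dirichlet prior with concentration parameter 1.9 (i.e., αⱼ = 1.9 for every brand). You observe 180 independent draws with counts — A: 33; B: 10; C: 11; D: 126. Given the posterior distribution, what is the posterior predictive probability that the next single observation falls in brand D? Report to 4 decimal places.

0.6818

The Dirichlet prior is conjugate to the Multinomial likelihood: each posterior αⱼ = prior αⱼ + observed count nⱼ.
Posterior concentration: (34.9, 11.9, 12.9, 127.9), total = 187.6.
P(next = D | data) = α_{D}/Σα = 0.6818.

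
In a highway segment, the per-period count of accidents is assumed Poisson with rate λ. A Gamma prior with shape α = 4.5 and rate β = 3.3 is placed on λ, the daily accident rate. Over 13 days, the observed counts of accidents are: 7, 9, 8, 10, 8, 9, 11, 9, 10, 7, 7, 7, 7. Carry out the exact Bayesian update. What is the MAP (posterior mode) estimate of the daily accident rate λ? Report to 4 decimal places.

With a Gamma(shape α, rate β) prior, the Poisson likelihood is conjugate: the posterior is Gamma(α + ΣXᵢ, β + n).
Sum of counts S = 109 over n = 13 days.
Posterior: Gamma(α+S, β+n) = Gamma(4.5+109, 3.3+13) = Gamma(113.5, 16.3).
Mode of Gamma(α,β) for α≥1 is (α−1)/β = 112.5/16.3 = 6.9018.

6.9018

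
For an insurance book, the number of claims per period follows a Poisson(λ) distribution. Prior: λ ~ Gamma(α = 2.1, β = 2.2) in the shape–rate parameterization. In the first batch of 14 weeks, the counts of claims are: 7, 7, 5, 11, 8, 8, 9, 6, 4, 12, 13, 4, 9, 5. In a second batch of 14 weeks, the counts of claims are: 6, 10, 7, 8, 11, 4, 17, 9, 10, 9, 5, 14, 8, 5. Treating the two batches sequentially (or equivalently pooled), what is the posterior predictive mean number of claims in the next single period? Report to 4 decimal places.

With a Gamma(shape α, rate β) prior, the Poisson likelihood is conjugate: the posterior is Gamma(α + ΣXᵢ, β + n).
Batch 1: sum of counts S = 108 over n = 14 weeks.
After batch 1: Gamma(α+S, β+n) = Gamma(2.1+108, 2.2+14) = Gamma(110.1, 16.2).
Batch 2: sum of counts S = 123 over n = 14 weeks.
After batch 2: Gamma(α+S, β+n) = Gamma(110.1+123, 16.2+14) = Gamma(233.1, 30.2).
The predictive distribution for one future period is NegBinom with mean α/β = 7.7185.

7.7185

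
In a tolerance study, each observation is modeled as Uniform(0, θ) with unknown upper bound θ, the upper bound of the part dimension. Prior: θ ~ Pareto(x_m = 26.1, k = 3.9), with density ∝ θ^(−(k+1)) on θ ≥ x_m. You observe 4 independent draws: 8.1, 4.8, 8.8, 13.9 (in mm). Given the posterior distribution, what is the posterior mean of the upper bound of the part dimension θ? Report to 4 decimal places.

A Pareto(scale x_m, shape k) prior on the upper bound θ of Uniform(0, θ) is conjugate: posterior is Pareto(max(x_m, max xᵢ), k + n).
Sample maximum = 13.9; prior scale x_m = 26.1 → posterior scale = max = 26.1.
Posterior shape = 3.9 + 4 = 7.9.
E[θ|data] = k·x_m/(k−1) = 7.9·26.1/6.9 = 29.8826.

29.8826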